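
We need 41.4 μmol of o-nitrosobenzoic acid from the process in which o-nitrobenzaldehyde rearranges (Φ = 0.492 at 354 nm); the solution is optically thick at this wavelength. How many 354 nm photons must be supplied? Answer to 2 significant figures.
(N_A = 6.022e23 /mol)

5.1e19 photons

Product: 41.4 μmol = 4.14e-5 mol.
Photons that must be absorbed: 4.14e-5 / 0.492 = 8.415e-5 mol.
Photon count: 8.415e-5 × 6.022e23 = 5.1e19.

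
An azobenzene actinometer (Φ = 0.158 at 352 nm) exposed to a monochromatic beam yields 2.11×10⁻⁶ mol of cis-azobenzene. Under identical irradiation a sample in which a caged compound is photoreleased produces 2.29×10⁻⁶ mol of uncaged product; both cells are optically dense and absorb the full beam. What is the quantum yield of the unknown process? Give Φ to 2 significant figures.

Photons absorbed by the actinometer: 2.11×10⁻⁶ / 0.158 = 1.335×10⁻⁵ mol.
Φ(unknown) = 2.29×10⁻⁶ / 1.335×10⁻⁵ = 0.17.

Φ = 0.17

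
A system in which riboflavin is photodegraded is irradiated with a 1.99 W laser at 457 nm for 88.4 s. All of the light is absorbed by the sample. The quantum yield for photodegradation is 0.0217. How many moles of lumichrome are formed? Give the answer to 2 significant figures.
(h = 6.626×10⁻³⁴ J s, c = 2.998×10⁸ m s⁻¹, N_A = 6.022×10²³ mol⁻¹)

Photon energy at 457 nm: hc/λ = (6.626×10⁻³⁴)(2.998×10⁸)/(457×10⁻⁹) = 4.347×10⁻¹⁹ J.
Energy delivered: (1.99 W)(88.4 s) = 175.9 J.
Photons incident: 175.9 / 4.347×10⁻¹⁹ = 4.046×10²⁰, i.e. 4.046×10²⁰/6.022×10²³ = 6.719×10⁻⁴ mol.
Product: Φ × n_abs = 0.0217 × 6.719×10⁻⁴ = 1.458×10⁻⁵ mol.

1.5×10⁻⁵ mol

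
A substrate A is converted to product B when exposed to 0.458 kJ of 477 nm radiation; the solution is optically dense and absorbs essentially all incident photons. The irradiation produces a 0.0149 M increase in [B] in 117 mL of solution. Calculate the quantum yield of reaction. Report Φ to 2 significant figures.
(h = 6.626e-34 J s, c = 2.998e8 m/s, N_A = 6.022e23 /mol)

Φ = 0.95

Product: (0.0149 M)(0.117 L) = 0.001743 mol.
Photon energy at 477 nm: hc/λ = (6.626e-34)(2.998e8)/(477e-9) = 4.165e-19 J.
Incident energy: 0.458 kJ = 458 J.
Photons incident: 458 / 4.165e-19 = 1.100e21, i.e. 1.100e21/6.022e23 = 0.001827 mol.
Φ = 0.001743 mol / 0.001827 mol photons = 0.95.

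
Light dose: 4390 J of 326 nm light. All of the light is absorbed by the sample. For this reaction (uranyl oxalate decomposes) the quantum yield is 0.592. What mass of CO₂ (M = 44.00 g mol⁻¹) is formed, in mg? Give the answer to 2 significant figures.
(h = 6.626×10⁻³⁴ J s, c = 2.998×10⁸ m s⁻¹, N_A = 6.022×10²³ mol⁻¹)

310 mg

Photon energy at 326 nm: hc/λ = (6.626×10⁻³⁴)(2.998×10⁸)/(326×10⁻⁹) = 6.093×10⁻¹⁹ J.
Photons incident: 4390 / 6.093×10⁻¹⁹ = 7.205×10²¹, i.e. 7.205×10²¹/6.022×10²³ = 0.01196 mol.
Product: Φ × n_abs = 0.592 × 0.01196 = 0.007080 mol.
Mass: 0.007080 × 44.00 = 0.3115 g = 310 mg.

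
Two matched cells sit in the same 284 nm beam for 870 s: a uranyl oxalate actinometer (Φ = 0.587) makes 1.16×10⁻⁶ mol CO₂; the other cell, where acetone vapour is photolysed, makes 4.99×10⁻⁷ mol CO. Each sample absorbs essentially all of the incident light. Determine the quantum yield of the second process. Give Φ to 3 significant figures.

Photons absorbed by the actinometer: 1.16×10⁻⁶ / 0.587 = 1.976×10⁻⁶ mol.
Φ(unknown) = 4.99×10⁻⁷ / 1.976×10⁻⁶ = 0.253.

Φ = 0.253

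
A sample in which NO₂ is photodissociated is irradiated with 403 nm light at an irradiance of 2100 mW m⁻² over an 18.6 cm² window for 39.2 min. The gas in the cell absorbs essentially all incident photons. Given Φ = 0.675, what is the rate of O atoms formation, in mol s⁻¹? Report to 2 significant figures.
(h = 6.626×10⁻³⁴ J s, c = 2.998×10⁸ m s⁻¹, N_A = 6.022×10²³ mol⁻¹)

Photon energy at 403 nm: hc/λ = (6.626×10⁻³⁴)(2.998×10⁸)/(403×10⁻⁹) = 4.929×10⁻¹⁹ J.
Energy delivered: (2100 mW m⁻²)(18.6×10⁻⁴ m²)(2352 s) = 9.187 J.
Photons incident: 9.187 / 4.929×10⁻¹⁹ = 1.864×10¹⁹, i.e. 1.864×10¹⁹/6.022×10²³ = 3.095×10⁻⁵ mol.
Product formed: 0.675 × 3.095×10⁻⁵ = 2.089×10⁻⁵ mol.
Rate: 2.089×10⁻⁵ / 2352 s = 8.9×10⁻⁹ mol s⁻¹.

8.9×10⁻⁹ mol s⁻¹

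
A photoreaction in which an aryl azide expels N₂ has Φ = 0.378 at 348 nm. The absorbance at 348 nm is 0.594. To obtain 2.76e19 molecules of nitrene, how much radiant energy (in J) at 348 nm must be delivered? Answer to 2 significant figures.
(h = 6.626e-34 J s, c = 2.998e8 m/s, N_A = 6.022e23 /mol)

Product: 2.76e19 / 6.022e23 = 4.583e-5 mol.
Photons that must be absorbed: 4.583e-5 / 0.378 = 1.212e-4 mol.
Fraction absorbed: 1 − 10^(−0.594) = 0.7453.
Incident photons needed: 1.212e-4 / 0.7453 = 1.626e-4 mol.
Photon energy: hc/λ = 5.708e-19 J; per mole, 3.437e5 J mol⁻¹.
Energy required: 1.626e-4 × 3.437e5 = 56 J.

56 J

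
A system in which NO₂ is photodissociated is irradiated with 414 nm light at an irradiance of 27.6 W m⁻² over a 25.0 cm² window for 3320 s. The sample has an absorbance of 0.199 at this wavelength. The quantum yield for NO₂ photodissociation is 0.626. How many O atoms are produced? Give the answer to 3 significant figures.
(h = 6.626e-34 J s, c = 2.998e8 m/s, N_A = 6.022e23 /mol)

Photon energy at 414 nm: hc/λ = (6.626e-34)(2.998e8)/(414e-9) = 4.798e-19 J.
Energy delivered: (27.6 W m⁻²)(25.0e-4 m²)(3320 s) = 229.1 J.
Photons incident: 229.1 / 4.798e-19 = 4.775e20, i.e. 4.775e20/6.022e23 = 7.929e-4 mol.
Fraction absorbed: 1 − 10^(−0.199) = 0.3676.
Photons absorbed: 0.3676 × 7.929e-4 = 2.915e-4 mol.
Product: Φ × n_abs = 0.626 × 2.915e-4 = 1.825e-4 mol.
As a count: 1.825e-4 × 6.022e23 = 1.10e20.

1.10e20 atoms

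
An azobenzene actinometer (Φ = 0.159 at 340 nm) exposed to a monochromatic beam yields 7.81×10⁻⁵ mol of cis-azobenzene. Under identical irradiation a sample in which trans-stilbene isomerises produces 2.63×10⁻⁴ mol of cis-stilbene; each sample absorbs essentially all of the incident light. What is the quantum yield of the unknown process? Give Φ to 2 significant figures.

Photons absorbed by the actinometer: 7.81×10⁻⁵ / 0.159 = 4.912×10⁻⁴ mol.
Φ(unknown) = 2.63×10⁻⁴ / 4.912×10⁻⁴ = 0.54.

Φ = 0.54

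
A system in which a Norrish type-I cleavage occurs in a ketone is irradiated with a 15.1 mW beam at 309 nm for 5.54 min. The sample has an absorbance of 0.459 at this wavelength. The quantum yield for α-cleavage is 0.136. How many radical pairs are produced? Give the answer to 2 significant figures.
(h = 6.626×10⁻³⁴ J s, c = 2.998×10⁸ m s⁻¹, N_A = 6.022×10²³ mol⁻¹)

6.9×10¹⁷ radical pairs

Photon energy at 309 nm: hc/λ = (6.626×10⁻³⁴)(2.998×10⁸)/(309×10⁻⁹) = 6.429×10⁻¹⁹ J.
Energy delivered: (15.1 mW)(332.4 s) = 5.019 J.
Photons incident: 5.019 / 6.429×10⁻¹⁹ = 7.807×10¹⁸, i.e. 7.807×10¹⁸/6.022×10²³ = 1.296×10⁻⁵ mol.
Fraction absorbed: 1 − 10^(−0.459) = 0.6525.
Photons absorbed: 0.6525 × 1.296×10⁻⁵ = 8.456×10⁻⁶ mol.
Product: Φ × n_abs = 0.136 × 8.456×10⁻⁶ = 1.150×10⁻⁶ mol.
As a count: 1.150×10⁻⁶ × 6.022×10²³ = 6.9×10¹⁷.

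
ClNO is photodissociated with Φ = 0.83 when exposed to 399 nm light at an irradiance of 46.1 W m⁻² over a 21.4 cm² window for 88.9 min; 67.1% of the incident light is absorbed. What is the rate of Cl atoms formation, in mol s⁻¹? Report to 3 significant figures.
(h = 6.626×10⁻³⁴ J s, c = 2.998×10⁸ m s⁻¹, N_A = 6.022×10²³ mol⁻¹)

1.83×10⁻⁷ mol s⁻¹

Photon energy at 399 nm: hc/λ = (6.626×10⁻³⁴)(2.998×10⁸)/(399×10⁻⁹) = 4.979×10⁻¹⁹ J.
Energy delivered: (46.1 W m⁻²)(21.4×10⁻⁴ m²)(5334 s) = 526.2 J.
Photons incident: 526.2 / 4.979×10⁻¹⁹ = 1.057×10²¹, i.e. 1.057×10²¹/6.022×10²³ = 0.001755 mol.
Photons absorbed: 0.671 × 0.001755 = 0.001178 mol.
Product formed: 0.83 × 0.001178 = 9.777×10⁻⁴ mol.
Rate: 9.777×10⁻⁴ / 5334 s = 1.83×10⁻⁷ mol s⁻¹.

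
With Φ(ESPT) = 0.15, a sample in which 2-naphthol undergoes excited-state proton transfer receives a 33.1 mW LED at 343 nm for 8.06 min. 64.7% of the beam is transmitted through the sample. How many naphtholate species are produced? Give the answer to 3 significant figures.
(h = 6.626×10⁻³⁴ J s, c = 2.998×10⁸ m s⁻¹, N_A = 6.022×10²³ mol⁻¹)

Photon energy at 343 nm: hc/λ = (6.626×10⁻³⁴)(2.998×10⁸)/(343×10⁻⁹) = 5.791×10⁻¹⁹ J.
Energy delivered: (33.1 mW)(483.6 s) = 16.01 J.
Photons incident: 16.01 / 5.791×10⁻¹⁹ = 2.765×10¹⁹, i.e. 2.765×10¹⁹/6.022×10²³ = 4.591×10⁻⁵ mol.
Fraction absorbed: 1 − 64.7/100 = 0.3530.
Photons absorbed: 0.3530 × 4.591×10⁻⁵ = 1.621×10⁻⁵ mol.
Product: Φ × n_abs = 0.15 × 1.621×10⁻⁵ = 2.432×10⁻⁶ mol.
As a count: 2.432×10⁻⁶ × 6.022×10²³ = 1.46×10¹⁸.

1.46×10¹⁸ species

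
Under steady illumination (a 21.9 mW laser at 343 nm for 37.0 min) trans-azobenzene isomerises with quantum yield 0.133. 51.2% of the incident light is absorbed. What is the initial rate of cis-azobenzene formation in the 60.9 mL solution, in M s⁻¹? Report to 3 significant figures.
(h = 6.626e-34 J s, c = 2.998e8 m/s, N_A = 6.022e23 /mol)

Photon energy at 343 nm: hc/λ = (6.626e-34)(2.998e8)/(343e-9) = 5.791e-19 J.
Energy delivered: (21.9 mW)(2220 s) = 48.62 J.
Photons incident: 48.62 / 5.791e-19 = 8.396e19, i.e. 8.396e19/6.022e23 = 1.394e-4 mol.
Photons absorbed: 0.512 × 1.394e-4 = 7.137e-5 mol.
Product formed: 0.133 × 7.137e-5 = 9.492e-6 mol.
Rate: 9.492e-6 mol / (2220 s × 0.0609 L) = 7.02e-8 M s⁻¹.

7.02e-8 M s⁻¹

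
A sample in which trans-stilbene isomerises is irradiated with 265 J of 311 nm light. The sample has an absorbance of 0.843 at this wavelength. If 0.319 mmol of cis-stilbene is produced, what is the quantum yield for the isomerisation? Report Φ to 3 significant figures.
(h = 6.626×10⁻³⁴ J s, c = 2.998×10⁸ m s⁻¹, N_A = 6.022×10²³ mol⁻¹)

Product: 0.319 mmol = 3.19×10⁻⁴ mol.
Photon energy at 311 nm: hc/λ = (6.626×10⁻³⁴)(2.998×10⁸)/(311×10⁻⁹) = 6.387×10⁻¹⁹ J.
Photons incident: 265 / 6.387×10⁻¹⁹ = 4.149×10²⁰, i.e. 4.149×10²⁰/6.022×10²³ = 6.890×10⁻⁴ mol.
Fraction absorbed: 1 − 10^(−0.843) = 0.8565.
Photons absorbed: 0.8565 × 6.890×10⁻⁴ = 5.901×10⁻⁴ mol.
Φ = 3.19×10⁻⁴ mol / 5.901×10⁻⁴ mol photons = 0.541.

Φ = 0.541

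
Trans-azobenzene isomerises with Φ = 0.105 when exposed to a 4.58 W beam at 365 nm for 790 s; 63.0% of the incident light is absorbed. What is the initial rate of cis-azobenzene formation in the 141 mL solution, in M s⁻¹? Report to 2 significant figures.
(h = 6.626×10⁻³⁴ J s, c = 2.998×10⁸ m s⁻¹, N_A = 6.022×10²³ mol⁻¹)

Photon energy at 365 nm: hc/λ = (6.626×10⁻³⁴)(2.998×10⁸)/(365×10⁻⁹) = 5.442×10⁻¹⁹ J.
Energy delivered: (4.58 W)(790 s) = 3618 J.
Photons incident: 3618 / 5.442×10⁻¹⁹ = 6.648×10²¹, i.e. 6.648×10²¹/6.022×10²³ = 0.01104 mol.
Photons absorbed: 0.630 × 0.01104 = 0.006955 mol.
Product formed: 0.105 × 0.006955 = 7.303×10⁻⁴ mol.
Rate: 7.303×10⁻⁴ mol / (790 s × 0.141 L) = 6.6×10⁻⁶ M s⁻¹.

6.6×10⁻⁶ M s⁻¹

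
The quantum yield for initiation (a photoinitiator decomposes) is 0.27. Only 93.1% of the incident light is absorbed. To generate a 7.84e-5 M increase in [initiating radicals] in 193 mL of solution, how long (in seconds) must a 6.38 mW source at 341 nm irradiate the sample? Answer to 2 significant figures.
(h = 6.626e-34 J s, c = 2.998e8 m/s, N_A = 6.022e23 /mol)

Product: (7.84e-5 M)(0.193 L) = 1.513e-5 mol.
Photons that must be absorbed: 1.513e-5 / 0.27 = 5.604e-5 mol.
Incident photons needed: 5.604e-5 / 0.931 = 6.019e-5 mol.
Photon energy: hc/λ = 5.825e-19 J; per mole, 3.508e5 J mol⁻¹.
Energy required: 6.019e-5 × 3.508e5 = 21.11 J.
Time: 21.11 J / 0.00638 W = 3300 s.

t ≈ 3300 s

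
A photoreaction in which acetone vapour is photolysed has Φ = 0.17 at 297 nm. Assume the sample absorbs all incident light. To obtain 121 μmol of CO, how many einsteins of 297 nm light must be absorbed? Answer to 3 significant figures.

Product: 121 μmol = 1.21×10⁻⁴ mol.
Photons that must be absorbed: 1.21×10⁻⁴ / 0.17 = 7.118×10⁻⁴ mol.

7.12×10⁻⁴ einstein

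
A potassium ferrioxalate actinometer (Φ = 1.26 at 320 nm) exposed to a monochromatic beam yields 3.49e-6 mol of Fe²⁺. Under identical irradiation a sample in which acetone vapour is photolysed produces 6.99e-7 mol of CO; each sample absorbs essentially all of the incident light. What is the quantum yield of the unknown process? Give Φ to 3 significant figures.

Photons absorbed by the actinometer: 3.49e-6 / 1.26 = 2.770e-6 mol.
Φ(unknown) = 6.99e-7 / 2.770e-6 = 0.252.

Φ = 0.252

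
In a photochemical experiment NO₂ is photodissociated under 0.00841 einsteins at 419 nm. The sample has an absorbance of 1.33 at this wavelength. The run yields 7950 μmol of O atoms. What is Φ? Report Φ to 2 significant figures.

Φ = 0.99

Product: 7950 μmol = 0.00795 mol.
Fraction absorbed: 1 − 10^(−1.33) = 0.9532.
Photons absorbed: 0.9532 × 0.00841 = 0.008016 mol.
Φ = 0.00795 mol / 0.008016 mol photons = 0.99.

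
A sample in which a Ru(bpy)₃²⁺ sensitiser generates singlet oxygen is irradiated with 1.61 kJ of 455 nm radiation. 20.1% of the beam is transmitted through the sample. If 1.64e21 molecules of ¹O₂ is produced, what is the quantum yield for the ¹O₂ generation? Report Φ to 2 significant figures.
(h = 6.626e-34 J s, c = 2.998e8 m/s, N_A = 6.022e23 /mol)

Φ = 0.56

Product: 1.64e21 / 6.022e23 = 0.002723 mol.
Photon energy at 455 nm: hc/λ = (6.626e-34)(2.998e8)/(455e-9) = 4.366e-19 J.
Incident energy: 1.61 kJ = 1610 J.
Photons incident: 1610 / 4.366e-19 = 3.688e21, i.e. 3.688e21/6.022e23 = 0.006124 mol.
Fraction absorbed: 1 − 20.1/100 = 0.7990.
Photons absorbed: 0.7990 × 0.006124 = 0.004893 mol.
Φ = 0.002723 mol / 0.004893 mol photons = 0.56.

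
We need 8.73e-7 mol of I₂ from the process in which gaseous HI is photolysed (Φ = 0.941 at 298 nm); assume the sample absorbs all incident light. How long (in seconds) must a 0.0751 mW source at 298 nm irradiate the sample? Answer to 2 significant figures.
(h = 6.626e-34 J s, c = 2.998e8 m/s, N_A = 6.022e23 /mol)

t ≈ 5000 s

Photons that must be absorbed: 8.73e-7 / 0.941 = 9.277e-7 mol.
Photon energy: hc/λ = 6.666e-19 J; per mole, 4.014e5 J mol⁻¹.
Energy required: 9.277e-7 × 4.014e5 = 0.3724 J.
Time: 0.3724 J / 7.51e-05 W = 5000 s.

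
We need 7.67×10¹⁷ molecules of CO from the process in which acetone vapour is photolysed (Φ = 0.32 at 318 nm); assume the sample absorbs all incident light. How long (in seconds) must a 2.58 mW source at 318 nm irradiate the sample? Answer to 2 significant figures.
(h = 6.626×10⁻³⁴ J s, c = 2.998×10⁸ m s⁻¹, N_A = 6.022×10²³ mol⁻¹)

t ≈ 580 s

Product: 7.67×10¹⁷ / 6.022×10²³ = 1.274×10⁻⁶ mol.
Photons that must be absorbed: 1.274×10⁻⁶ / 0.32 = 3.981×10⁻⁶ mol.
Photon energy: hc/λ = 6.247×10⁻¹⁹ J; per mole, 3.762×10⁵ J mol⁻¹.
Energy required: 3.981×10⁻⁶ × 3.762×10⁵ = 1.498 J.
Time: 1.498 J / 0.00258 W = 580 s.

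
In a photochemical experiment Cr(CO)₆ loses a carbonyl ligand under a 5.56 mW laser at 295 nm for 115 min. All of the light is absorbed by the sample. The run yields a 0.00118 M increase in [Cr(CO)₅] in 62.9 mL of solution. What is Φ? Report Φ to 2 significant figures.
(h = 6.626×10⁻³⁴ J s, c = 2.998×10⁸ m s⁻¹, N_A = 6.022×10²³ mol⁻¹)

Product: (0.00118 M)(0.0629 L) = 7.422×10⁻⁵ mol.
Photon energy at 295 nm: hc/λ = (6.626×10⁻³⁴)(2.998×10⁸)/(295×10⁻⁹) = 6.734×10⁻¹⁹ J.
Energy delivered: (5.56 mW)(6900 s) = 38.36 J.
Photons incident: 38.36 / 6.734×10⁻¹⁹ = 5.696×10¹⁹, i.e. 5.696×10¹⁹/6.022×10²³ = 9.459×10⁻⁵ mol.
Φ = 7.422×10⁻⁵ mol / 9.459×10⁻⁵ mol photons = 0.78.

Φ = 0.78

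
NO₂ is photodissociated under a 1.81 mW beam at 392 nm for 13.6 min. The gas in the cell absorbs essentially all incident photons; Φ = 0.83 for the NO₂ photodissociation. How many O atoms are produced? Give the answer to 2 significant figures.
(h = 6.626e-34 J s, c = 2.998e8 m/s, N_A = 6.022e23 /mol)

2.4e18 atoms

Photon energy at 392 nm: hc/λ = (6.626e-34)(2.998e8)/(392e-9) = 5.068e-19 J.
Energy delivered: (1.81 mW)(816 s) = 1.477 J.
Photons incident: 1.477 / 5.068e-19 = 2.914e18, i.e. 2.914e18/6.022e23 = 4.839e-6 mol.
Product: Φ × n_abs = 0.83 × 4.839e-6 = 4.016e-6 mol.
As a count: 4.016e-6 × 6.022e23 = 2.4e18.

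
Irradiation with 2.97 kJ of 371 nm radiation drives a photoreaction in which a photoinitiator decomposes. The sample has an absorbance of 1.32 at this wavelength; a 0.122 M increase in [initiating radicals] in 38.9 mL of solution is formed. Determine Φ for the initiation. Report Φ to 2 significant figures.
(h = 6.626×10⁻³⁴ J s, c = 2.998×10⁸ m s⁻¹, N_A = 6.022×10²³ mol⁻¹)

Φ = 0.54

Product: (0.122 M)(0.0389 L) = 0.004746 mol.
Photon energy at 371 nm: hc/λ = (6.626×10⁻³⁴)(2.998×10⁸)/(371×10⁻⁹) = 5.354×10⁻¹⁹ J.
Incident energy: 2.97 kJ = 2970 J.
Photons incident: 2970 / 5.354×10⁻¹⁹ = 5.547×10²¹, i.e. 5.547×10²¹/6.022×10²³ = 0.009211 mol.
Fraction absorbed: 1 − 10^(−1.32) = 0.9521.
Photons absorbed: 0.9521 × 0.009211 = 0.008770 mol.
Φ = 0.004746 mol / 0.008770 mol photons = 0.54.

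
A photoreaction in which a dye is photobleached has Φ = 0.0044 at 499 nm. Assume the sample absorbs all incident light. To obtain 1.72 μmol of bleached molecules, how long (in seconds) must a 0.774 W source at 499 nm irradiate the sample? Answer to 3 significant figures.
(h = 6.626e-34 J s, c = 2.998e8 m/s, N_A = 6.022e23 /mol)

Product: 1.72 μmol = 1.72e-6 mol.
Photons that must be absorbed: 1.72e-6 / 0.0044 = 3.909e-4 mol.
Photon energy: hc/λ = 3.981e-19 J; per mole, 2.397e5 J mol⁻¹.
Energy required: 3.909e-4 × 2.397e5 = 93.70 J.
Time: 93.70 J / 0.774 W = 121 s.

t ≈ 121 s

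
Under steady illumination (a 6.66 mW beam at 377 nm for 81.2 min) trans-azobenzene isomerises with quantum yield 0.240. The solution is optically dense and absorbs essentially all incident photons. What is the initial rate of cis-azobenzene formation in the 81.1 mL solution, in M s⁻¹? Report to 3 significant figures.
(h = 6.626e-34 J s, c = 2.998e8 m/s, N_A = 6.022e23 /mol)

Photon energy at 377 nm: hc/λ = (6.626e-34)(2.998e8)/(377e-9) = 5.269e-19 J.
Energy delivered: (6.66 mW)(4872 s) = 32.45 J.
Photons incident: 32.45 / 5.269e-19 = 6.159e19, i.e. 6.159e19/6.022e23 = 1.023e-4 mol.
Product formed: 0.240 × 1.023e-4 = 2.455e-5 mol.
Rate: 2.455e-5 mol / (4872 s × 0.0811 L) = 6.21e-8 M s⁻¹.

6.21e-8 M s⁻¹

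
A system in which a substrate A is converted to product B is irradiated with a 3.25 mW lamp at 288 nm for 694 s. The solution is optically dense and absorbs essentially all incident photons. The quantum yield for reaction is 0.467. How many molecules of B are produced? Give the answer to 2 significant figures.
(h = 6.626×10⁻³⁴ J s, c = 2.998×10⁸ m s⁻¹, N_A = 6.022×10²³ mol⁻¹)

Photon energy at 288 nm: hc/λ = (6.626×10⁻³⁴)(2.998×10⁸)/(288×10⁻⁹) = 6.897×10⁻¹⁹ J.
Energy delivered: (3.25 mW)(694 s) = 2.256 J.
Photons incident: 2.256 / 6.897×10⁻¹⁹ = 3.271×10¹⁸, i.e. 3.271×10¹⁸/6.022×10²³ = 5.432×10⁻⁶ mol.
Product: Φ × n_abs = 0.467 × 5.432×10⁻⁶ = 2.537×10⁻⁶ mol.
As a count: 2.537×10⁻⁶ × 6.022×10²³ = 1.5×10¹⁸.

1.5×10¹⁸ molecules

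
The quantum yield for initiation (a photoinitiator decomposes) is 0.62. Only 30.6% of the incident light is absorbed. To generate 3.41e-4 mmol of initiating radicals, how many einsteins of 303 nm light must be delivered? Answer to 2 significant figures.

1.8e-6 einstein

Product: 3.41e-4 mmol = 3.41e-7 mol.
Photons that must be absorbed: 3.41e-7 / 0.62 = 5.500e-7 mol.
Incident photons needed: 5.500e-7 / 0.306 = 1.797e-6 mol.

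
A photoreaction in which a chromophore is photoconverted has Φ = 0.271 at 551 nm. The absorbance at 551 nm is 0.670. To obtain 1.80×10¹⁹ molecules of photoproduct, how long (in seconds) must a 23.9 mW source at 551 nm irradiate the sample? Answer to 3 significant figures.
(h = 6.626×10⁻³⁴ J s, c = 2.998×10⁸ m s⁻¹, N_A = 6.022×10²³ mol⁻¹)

t ≈ 1270 s

Product: 1.80×10¹⁹ / 6.022×10²³ = 2.989×10⁻⁵ mol.
Photons that must be absorbed: 2.989×10⁻⁵ / 0.271 = 1.103×10⁻⁴ mol.
Fraction absorbed: 1 − 10^(−0.670) = 0.7862.
Incident photons needed: 1.103×10⁻⁴ / 0.7862 = 1.403×10⁻⁴ mol.
Photon energy: hc/λ = 3.605×10⁻¹⁹ J; per mole, 2.171×10⁵ J mol⁻¹.
Energy required: 1.403×10⁻⁴ × 2.171×10⁵ = 30.46 J.
Time: 30.46 J / 0.0239 W = 1270 s.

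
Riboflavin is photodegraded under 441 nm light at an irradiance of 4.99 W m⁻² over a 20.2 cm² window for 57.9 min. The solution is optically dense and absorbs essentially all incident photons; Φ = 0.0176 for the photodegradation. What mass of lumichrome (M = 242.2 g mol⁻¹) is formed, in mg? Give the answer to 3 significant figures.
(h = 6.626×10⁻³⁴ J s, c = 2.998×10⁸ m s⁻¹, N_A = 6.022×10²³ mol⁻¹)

Photon energy at 441 nm: hc/λ = (6.626×10⁻³⁴)(2.998×10⁸)/(441×10⁻⁹) = 4.504×10⁻¹⁹ J.
Energy delivered: (4.99 W m⁻²)(20.2×10⁻⁴ m²)(3474 s) = 35.02 J.
Photons incident: 35.02 / 4.504×10⁻¹⁹ = 7.775×10¹⁹, i.e. 7.775×10¹⁹/6.022×10²³ = 1.291×10⁻⁴ mol.
Product: Φ × n_abs = 0.0176 × 1.291×10⁻⁴ = 2.272×10⁻⁶ mol.
Mass: 2.272×10⁻⁶ × 242.2 = 5.503×10⁻⁴ g = 0.550 mg.

0.550 mg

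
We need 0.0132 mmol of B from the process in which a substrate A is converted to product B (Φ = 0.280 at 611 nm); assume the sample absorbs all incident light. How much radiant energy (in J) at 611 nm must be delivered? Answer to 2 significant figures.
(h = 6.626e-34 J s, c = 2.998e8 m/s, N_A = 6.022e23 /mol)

9.2 J

Product: 0.0132 mmol = 1.32e-5 mol.
Photons that must be absorbed: 1.32e-5 / 0.280 = 4.714e-5 mol.
Photon energy: hc/λ = 3.251e-19 J; per mole, 1.958e5 J mol⁻¹.
Energy required: 4.714e-5 × 1.958e5 = 9.2 J.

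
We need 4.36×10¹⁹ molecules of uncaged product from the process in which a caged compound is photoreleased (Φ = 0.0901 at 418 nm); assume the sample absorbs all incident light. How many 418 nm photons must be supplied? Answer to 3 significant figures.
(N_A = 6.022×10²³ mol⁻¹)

Product: 4.36×10¹⁹ / 6.022×10²³ = 7.240×10⁻⁵ mol.
Photons that must be absorbed: 7.240×10⁻⁵ / 0.0901 = 8.036×10⁻⁴ mol.
Photon count: 8.036×10⁻⁴ × 6.022×10²³ = 4.84×10²⁰.

4.84×10²⁰ photons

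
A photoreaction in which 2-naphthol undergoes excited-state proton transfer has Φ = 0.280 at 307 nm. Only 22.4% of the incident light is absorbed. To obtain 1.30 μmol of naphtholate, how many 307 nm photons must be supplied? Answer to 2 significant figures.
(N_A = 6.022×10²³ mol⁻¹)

Product: 1.30 μmol = 1.30×10⁻⁶ mol.
Photons that must be absorbed: 1.30×10⁻⁶ / 0.280 = 4.643×10⁻⁶ mol.
Incident photons needed: 4.643×10⁻⁶ / 0.224 = 2.073×10⁻⁵ mol.
Photon count: 2.073×10⁻⁵ × 6.022×10²³ = 1.2×10¹⁹.

1.2×10¹⁹ photons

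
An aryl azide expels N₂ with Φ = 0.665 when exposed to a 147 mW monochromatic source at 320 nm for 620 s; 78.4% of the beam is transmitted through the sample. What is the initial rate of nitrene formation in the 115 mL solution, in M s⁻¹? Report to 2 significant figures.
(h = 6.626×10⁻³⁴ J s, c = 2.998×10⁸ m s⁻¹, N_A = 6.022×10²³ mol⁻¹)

4.9×10⁻⁷ M s⁻¹

Photon energy at 320 nm: hc/λ = (6.626×10⁻³⁴)(2.998×10⁸)/(320×10⁻⁹) = 6.208×10⁻¹⁹ J.
Energy delivered: (147 mW)(620 s) = 91.14 J.
Photons incident: 91.14 / 6.208×10⁻¹⁹ = 1.468×10²⁰, i.e. 1.468×10²⁰/6.022×10²³ = 2.438×10⁻⁴ mol.
Fraction absorbed: 1 − 78.4/100 = 0.2160.
Photons absorbed: 0.2160 × 2.438×10⁻⁴ = 5.266×10⁻⁵ mol.
Product formed: 0.665 × 5.266×10⁻⁵ = 3.502×10⁻⁵ mol.
Rate: 3.502×10⁻⁵ mol / (620 s × 0.115 L) = 4.9×10⁻⁷ M s⁻¹.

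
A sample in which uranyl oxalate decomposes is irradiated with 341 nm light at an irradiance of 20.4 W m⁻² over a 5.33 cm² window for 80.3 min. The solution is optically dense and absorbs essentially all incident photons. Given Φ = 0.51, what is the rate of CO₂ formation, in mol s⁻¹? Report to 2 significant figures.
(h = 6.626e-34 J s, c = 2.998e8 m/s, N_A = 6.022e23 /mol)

Photon energy at 341 nm: hc/λ = (6.626e-34)(2.998e8)/(341e-9) = 5.825e-19 J.
Energy delivered: (20.4 W m⁻²)(5.33e-4 m²)(4818 s) = 52.39 J.
Photons incident: 52.39 / 5.825e-19 = 8.994e19, i.e. 8.994e19/6.022e23 = 1.494e-4 mol.
Product formed: 0.51 × 1.494e-4 = 7.619e-5 mol.
Rate: 7.619e-5 / 4818 s = 1.6e-8 mol s⁻¹.

1.6e-8 mol s⁻¹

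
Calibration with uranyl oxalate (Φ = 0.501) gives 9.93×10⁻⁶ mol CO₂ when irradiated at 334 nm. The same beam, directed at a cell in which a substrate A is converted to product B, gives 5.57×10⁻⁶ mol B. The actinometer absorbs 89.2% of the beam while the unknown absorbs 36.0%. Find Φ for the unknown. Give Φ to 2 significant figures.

Φ = 0.70

Photons absorbed by the actinometer: 9.93×10⁻⁶ / 0.501 = 1.982×10⁻⁵ mol.
Incident flux: 1.982×10⁻⁵ / 0.892 = 2.222×10⁻⁵ einstein.
Absorbed by unknown: 0.360 × 2.222×10⁻⁵ = 7.999×10⁻⁶ mol.
Φ(unknown) = 5.57×10⁻⁶ / 7.999×10⁻⁶ = 0.70.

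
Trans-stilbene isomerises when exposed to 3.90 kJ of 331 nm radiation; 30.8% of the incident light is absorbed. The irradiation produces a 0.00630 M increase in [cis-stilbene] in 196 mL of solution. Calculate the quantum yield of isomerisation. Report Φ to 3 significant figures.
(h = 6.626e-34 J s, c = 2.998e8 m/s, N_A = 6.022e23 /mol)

Φ = 0.372

Product: (0.00630 M)(0.196 L) = 0.001235 mol.
Photon energy at 331 nm: hc/λ = (6.626e-34)(2.998e8)/(331e-9) = 6.001e-19 J.
Incident energy: 3.90 kJ = 3900 J.
Photons incident: 3900 / 6.001e-19 = 6.499e21, i.e. 6.499e21/6.022e23 = 0.01079 mol.
Photons absorbed: 0.308 × 0.01079 = 0.003323 mol.
Φ = 0.001235 mol / 0.003323 mol photons = 0.372.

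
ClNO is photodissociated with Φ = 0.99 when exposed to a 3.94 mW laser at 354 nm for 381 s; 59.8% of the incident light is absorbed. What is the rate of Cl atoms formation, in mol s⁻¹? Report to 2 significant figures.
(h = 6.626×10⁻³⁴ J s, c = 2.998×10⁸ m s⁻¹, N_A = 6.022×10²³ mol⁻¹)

6.9×10⁻⁹ mol s⁻¹

Photon energy at 354 nm: hc/λ = (6.626×10⁻³⁴)(2.998×10⁸)/(354×10⁻⁹) = 5.612×10⁻¹⁹ J.
Energy delivered: (3.94 mW)(381 s) = 1.501 J.
Photons incident: 1.501 / 5.612×10⁻¹⁹ = 2.675×10¹⁸, i.e. 2.675×10¹⁸/6.022×10²³ = 4.442×10⁻⁶ mol.
Photons absorbed: 0.598 × 4.442×10⁻⁶ = 2.656×10⁻⁶ mol.
Product formed: 0.99 × 2.656×10⁻⁶ = 2.629×10⁻⁶ mol.
Rate: 2.629×10⁻⁶ / 381 s = 6.9×10⁻⁹ mol s⁻¹.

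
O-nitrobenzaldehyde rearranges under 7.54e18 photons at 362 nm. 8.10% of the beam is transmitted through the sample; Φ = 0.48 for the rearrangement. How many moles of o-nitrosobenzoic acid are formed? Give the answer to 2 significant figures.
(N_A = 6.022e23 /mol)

Moles of photons: 7.54e18 / 6.022e23 = 1.252e-5 mol.
Fraction absorbed: 1 − 8.10/100 = 0.9190.
Photons absorbed: 0.9190 × 1.252e-5 = 1.151e-5 mol.
Product: Φ × n_abs = 0.48 × 1.151e-5 = 5.525e-6 mol.

5.5e-6 mol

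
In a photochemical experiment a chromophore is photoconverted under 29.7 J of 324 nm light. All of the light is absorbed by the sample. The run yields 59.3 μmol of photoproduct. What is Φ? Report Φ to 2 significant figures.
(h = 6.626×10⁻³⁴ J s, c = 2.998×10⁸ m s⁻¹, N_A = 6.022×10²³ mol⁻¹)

Product: 59.3 μmol = 5.93×10⁻⁵ mol.
Photon energy at 324 nm: hc/λ = (6.626×10⁻³⁴)(2.998×10⁸)/(324×10⁻⁹) = 6.131×10⁻¹⁹ J.
Photons incident: 29.7 / 6.131×10⁻¹⁹ = 4.844×10¹⁹, i.e. 4.844×10¹⁹/6.022×10²³ = 8.044×10⁻⁵ mol.
Φ = 5.93×10⁻⁵ mol / 8.044×10⁻⁵ mol photons = 0.74.

Φ = 0.74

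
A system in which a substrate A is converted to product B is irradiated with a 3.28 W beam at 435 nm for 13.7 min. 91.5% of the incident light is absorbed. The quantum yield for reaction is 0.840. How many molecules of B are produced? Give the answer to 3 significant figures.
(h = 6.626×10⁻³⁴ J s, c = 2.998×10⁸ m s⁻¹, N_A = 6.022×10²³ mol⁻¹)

4.54×10²¹ molecules

Photon energy at 435 nm: hc/λ = (6.626×10⁻³⁴)(2.998×10⁸)/(435×10⁻⁹) = 4.567×10⁻¹⁹ J.
Energy delivered: (3.28 W)(822 s) = 2696 J.
Photons incident: 2696 / 4.567×10⁻¹⁹ = 5.903×10²¹, i.e. 5.903×10²¹/6.022×10²³ = 0.009802 mol.
Photons absorbed: 0.915 × 0.009802 = 0.008969 mol.
Product: Φ × n_abs = 0.840 × 0.008969 = 0.007534 mol.
As a count: 0.007534 × 6.022×10²³ = 4.54×10²¹.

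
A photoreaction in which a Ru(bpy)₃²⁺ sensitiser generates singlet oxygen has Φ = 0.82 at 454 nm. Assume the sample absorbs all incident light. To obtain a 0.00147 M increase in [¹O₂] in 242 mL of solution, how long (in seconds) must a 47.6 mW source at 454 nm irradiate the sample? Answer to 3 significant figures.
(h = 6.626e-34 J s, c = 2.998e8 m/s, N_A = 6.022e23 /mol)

Product: (0.00147 M)(0.242 L) = 3.557e-4 mol.
Photons that must be absorbed: 3.557e-4 / 0.82 = 4.338e-4 mol.
Photon energy: hc/λ = 4.375e-19 J; per mole, 2.635e5 J mol⁻¹.
Energy required: 4.338e-4 × 2.635e5 = 114.3 J.
Time: 114.3 J / 0.0476 W = 2400 s.

t ≈ 2400 s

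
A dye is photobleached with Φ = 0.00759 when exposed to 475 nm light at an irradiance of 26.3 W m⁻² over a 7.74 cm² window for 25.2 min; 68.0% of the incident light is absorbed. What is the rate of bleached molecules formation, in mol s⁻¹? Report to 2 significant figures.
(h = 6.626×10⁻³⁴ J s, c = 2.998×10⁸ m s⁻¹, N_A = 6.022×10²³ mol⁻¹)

4.2×10⁻¹⁰ mol s⁻¹

Photon energy at 475 nm: hc/λ = (6.626×10⁻³⁴)(2.998×10⁸)/(475×10⁻⁹) = 4.182×10⁻¹⁹ J.
Energy delivered: (26.3 W m⁻²)(7.74×10⁻⁴ m²)(1512 s) = 30.78 J.
Photons incident: 30.78 / 4.182×10⁻¹⁹ = 7.360×10¹⁹, i.e. 7.360×10¹⁹/6.022×10²³ = 1.222×10⁻⁴ mol.
Photons absorbed: 0.680 × 1.222×10⁻⁴ = 8.310×10⁻⁵ mol.
Product formed: 0.00759 × 8.310×10⁻⁵ = 6.307×10⁻⁷ mol.
Rate: 6.307×10⁻⁷ / 1512 s = 4.2×10⁻¹⁰ mol s⁻¹.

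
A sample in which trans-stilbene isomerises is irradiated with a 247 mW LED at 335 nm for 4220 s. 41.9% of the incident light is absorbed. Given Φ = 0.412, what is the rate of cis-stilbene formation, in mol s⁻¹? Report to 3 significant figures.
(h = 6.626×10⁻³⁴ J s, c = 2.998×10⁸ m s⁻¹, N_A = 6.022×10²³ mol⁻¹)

1.19×10⁻⁷ mol s⁻¹

Photon energy at 335 nm: hc/λ = (6.626×10⁻³⁴)(2.998×10⁸)/(335×10⁻⁹) = 5.930×10⁻¹⁹ J.
Energy delivered: (247 mW)(4220 s) = 1042 J.
Photons incident: 1042 / 5.930×10⁻¹⁹ = 1.757×10²¹, i.e. 1.757×10²¹/6.022×10²³ = 0.002918 mol.
Photons absorbed: 0.419 × 0.002918 = 0.001223 mol.
Product formed: 0.412 × 0.001223 = 5.039×10⁻⁴ mol.
Rate: 5.039×10⁻⁴ / 4220 s = 1.19×10⁻⁷ mol s⁻¹.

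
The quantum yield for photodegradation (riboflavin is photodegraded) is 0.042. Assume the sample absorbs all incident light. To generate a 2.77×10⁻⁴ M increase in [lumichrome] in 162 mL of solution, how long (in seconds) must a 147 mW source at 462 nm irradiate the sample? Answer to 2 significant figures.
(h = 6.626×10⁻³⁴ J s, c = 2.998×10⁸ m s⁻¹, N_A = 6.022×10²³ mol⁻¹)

Product: (2.77×10⁻⁴ M)(0.162 L) = 4.487×10⁻⁵ mol.
Photons that must be absorbed: 4.487×10⁻⁵ / 0.042 = 0.001068 mol.
Photon energy: hc/λ = 4.300×10⁻¹⁹ J; per mole, 2.589×10⁵ J mol⁻¹.
Energy required: 0.001068 × 2.589×10⁵ = 276.5 J.
Time: 276.5 J / 0.147 W = 1900 s.

t ≈ 1900 s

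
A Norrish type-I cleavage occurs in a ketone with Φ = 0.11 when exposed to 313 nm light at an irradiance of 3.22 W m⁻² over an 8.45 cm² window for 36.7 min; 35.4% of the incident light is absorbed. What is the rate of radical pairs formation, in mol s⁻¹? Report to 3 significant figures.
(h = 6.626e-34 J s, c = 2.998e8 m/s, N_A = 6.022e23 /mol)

2.77e-10 mol s⁻¹

Photon energy at 313 nm: hc/λ = (6.626e-34)(2.998e8)/(313e-9) = 6.347e-19 J.
Energy delivered: (3.22 W m⁻²)(8.45e-4 m²)(2202 s) = 5.991 J.
Photons incident: 5.991 / 6.347e-19 = 9.439e18, i.e. 9.439e18/6.022e23 = 1.567e-5 mol.
Photons absorbed: 0.354 × 1.567e-5 = 5.547e-6 mol.
Product formed: 0.11 × 5.547e-6 = 6.102e-7 mol.
Rate: 6.102e-7 / 2202 s = 2.77e-10 mol s⁻¹.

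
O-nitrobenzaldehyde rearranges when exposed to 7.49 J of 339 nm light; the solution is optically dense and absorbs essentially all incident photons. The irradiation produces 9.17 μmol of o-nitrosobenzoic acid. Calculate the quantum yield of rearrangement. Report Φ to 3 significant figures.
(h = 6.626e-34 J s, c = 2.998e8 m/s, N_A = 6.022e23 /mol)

Product: 9.17 μmol = 9.17e-6 mol.
Photon energy at 339 nm: hc/λ = (6.626e-34)(2.998e8)/(339e-9) = 5.860e-19 J.
Photons incident: 7.49 / 5.860e-19 = 1.278e19, i.e. 1.278e19/6.022e23 = 2.122e-5 mol.
Φ = 9.17e-6 mol / 2.122e-5 mol photons = 0.432.

Φ = 0.432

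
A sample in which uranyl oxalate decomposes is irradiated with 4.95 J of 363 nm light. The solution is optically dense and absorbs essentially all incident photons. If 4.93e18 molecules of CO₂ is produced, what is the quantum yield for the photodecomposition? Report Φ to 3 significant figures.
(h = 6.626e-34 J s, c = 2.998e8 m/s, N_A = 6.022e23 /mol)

Φ = 0.545

Product: 4.93e18 / 6.022e23 = 8.187e-6 mol.
Photon energy at 363 nm: hc/λ = (6.626e-34)(2.998e8)/(363e-9) = 5.472e-19 J.
Photons incident: 4.95 / 5.472e-19 = 9.046e18, i.e. 9.046e18/6.022e23 = 1.502e-5 mol.
Φ = 8.187e-6 mol / 1.502e-5 mol photons = 0.545.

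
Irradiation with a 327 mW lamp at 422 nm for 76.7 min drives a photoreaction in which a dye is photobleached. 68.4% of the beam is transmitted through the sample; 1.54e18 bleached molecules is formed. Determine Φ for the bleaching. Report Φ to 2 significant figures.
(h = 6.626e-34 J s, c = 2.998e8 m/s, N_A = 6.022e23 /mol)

Product: 1.54e18 / 6.022e23 = 2.557e-6 mol.
Photon energy at 422 nm: hc/λ = (6.626e-34)(2.998e8)/(422e-9) = 4.707e-19 J.
Energy delivered: (327 mW)(4602 s) = 1505 J.
Photons incident: 1505 / 4.707e-19 = 3.197e21, i.e. 3.197e21/6.022e23 = 0.005309 mol.
Fraction absorbed: 1 − 68.4/100 = 0.3160.
Photons absorbed: 0.3160 × 0.005309 = 0.001678 mol.
Φ = 2.557e-6 mol / 0.001678 mol photons = 0.0015.

Φ = 0.0015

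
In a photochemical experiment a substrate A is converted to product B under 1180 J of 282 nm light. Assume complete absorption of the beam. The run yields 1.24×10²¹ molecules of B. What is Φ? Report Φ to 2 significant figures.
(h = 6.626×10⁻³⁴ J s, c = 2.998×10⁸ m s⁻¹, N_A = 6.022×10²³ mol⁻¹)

Φ = 0.74

Product: 1.24×10²¹ / 6.022×10²³ = 0.002059 mol.
Photon energy at 282 nm: hc/λ = (6.626×10⁻³⁴)(2.998×10⁸)/(282×10⁻⁹) = 7.044×10⁻¹⁹ J.
Photons incident: 1180 / 7.044×10⁻¹⁹ = 1.675×10²¹, i.e. 1.675×10²¹/6.022×10²³ = 0.002781 mol.
Φ = 0.002059 mol / 0.002781 mol photons = 0.74.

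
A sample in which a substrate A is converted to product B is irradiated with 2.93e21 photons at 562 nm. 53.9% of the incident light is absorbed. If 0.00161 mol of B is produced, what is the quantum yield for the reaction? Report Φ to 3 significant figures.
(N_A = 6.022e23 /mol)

Moles of photons: 2.93e21 / 6.022e23 = 0.004865 mol.
Photons absorbed: 0.539 × 0.004865 = 0.002622 mol.
Φ = 0.00161 mol / 0.002622 mol photons = 0.614.

Φ = 0.614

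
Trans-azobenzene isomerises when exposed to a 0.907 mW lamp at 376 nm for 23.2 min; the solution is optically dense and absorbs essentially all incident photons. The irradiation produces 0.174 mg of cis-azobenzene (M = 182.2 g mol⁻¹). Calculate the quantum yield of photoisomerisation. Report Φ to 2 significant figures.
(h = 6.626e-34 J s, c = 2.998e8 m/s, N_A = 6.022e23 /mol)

Φ = 0.24

Product: 0.174 mg / 182.2 g mol⁻¹ = 9.550e-7 mol.
Photon energy at 376 nm: hc/λ = (6.626e-34)(2.998e8)/(376e-9) = 5.283e-19 J.
Energy delivered: (0.907 mW)(1392 s) = 1.263 J.
Photons incident: 1.263 / 5.283e-19 = 2.391e18, i.e. 2.391e18/6.022e23 = 3.970e-6 mol.
Φ = 9.550e-7 mol / 3.970e-6 mol photons = 0.24.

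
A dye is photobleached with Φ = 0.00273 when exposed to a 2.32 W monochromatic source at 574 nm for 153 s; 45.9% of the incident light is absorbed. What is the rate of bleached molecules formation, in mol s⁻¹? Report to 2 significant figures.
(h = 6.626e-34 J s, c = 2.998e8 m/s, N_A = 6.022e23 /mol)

1.4e-8 mol s⁻¹

Photon energy at 574 nm: hc/λ = (6.626e-34)(2.998e8)/(574e-9) = 3.461e-19 J.
Energy delivered: (2.32 W)(153 s) = 355.0 J.
Photons incident: 355.0 / 3.461e-19 = 1.026e21, i.e. 1.026e21/6.022e23 = 0.001704 mol.
Photons absorbed: 0.459 × 0.001704 = 7.821e-4 mol.
Product formed: 0.00273 × 7.821e-4 = 2.135e-6 mol.
Rate: 2.135e-6 / 153 s = 1.4e-8 mol s⁻¹.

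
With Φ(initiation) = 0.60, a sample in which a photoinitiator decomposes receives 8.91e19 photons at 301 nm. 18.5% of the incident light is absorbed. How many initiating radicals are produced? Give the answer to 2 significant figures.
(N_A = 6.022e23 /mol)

Moles of photons: 8.91e19 / 6.022e23 = 1.480e-4 mol.
Photons absorbed: 0.185 × 1.480e-4 = 2.738e-5 mol.
Product: Φ × n_abs = 0.60 × 2.738e-5 = 1.643e-5 mol.
As a count: 1.643e-5 × 6.022e23 = 9.9e18.

9.9e18 initiating radicals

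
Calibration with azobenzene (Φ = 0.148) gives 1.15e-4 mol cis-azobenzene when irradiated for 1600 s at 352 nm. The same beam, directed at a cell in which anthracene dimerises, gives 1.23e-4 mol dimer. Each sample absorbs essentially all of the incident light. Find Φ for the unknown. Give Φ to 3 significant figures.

Photons absorbed by the actinometer: 1.15e-4 / 0.148 = 7.770e-4 mol.
Φ(unknown) = 1.23e-4 / 7.770e-4 = 0.158.

Φ = 0.158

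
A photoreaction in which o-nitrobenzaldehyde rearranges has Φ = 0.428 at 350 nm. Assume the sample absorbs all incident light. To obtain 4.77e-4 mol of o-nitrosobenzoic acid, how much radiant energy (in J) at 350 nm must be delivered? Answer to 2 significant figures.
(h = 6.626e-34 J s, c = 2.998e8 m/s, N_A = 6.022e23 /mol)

380 J

Photons that must be absorbed: 4.77e-4 / 0.428 = 0.001114 mol.
Photon energy: hc/λ = 5.676e-19 J; per mole, 3.418e5 J mol⁻¹.
Energy required: 0.001114 × 3.418e5 = 380 J.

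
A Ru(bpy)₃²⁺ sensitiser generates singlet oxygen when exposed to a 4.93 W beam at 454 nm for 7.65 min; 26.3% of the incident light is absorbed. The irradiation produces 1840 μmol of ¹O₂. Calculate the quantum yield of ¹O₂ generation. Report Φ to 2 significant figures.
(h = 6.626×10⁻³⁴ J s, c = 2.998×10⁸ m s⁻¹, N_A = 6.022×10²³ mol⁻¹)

Product: 1840 μmol = 0.00184 mol.
Photon energy at 454 nm: hc/λ = (6.626×10⁻³⁴)(2.998×10⁸)/(454×10⁻⁹) = 4.375×10⁻¹⁹ J.
Energy delivered: (4.93 W)(459 s) = 2263 J.
Photons incident: 2263 / 4.375×10⁻¹⁹ = 5.173×10²¹, i.e. 5.173×10²¹/6.022×10²³ = 0.008590 mol.
Photons absorbed: 0.263 × 0.008590 = 0.002259 mol.
Φ = 0.00184 mol / 0.002259 mol photons = 0.81.

Φ = 0.81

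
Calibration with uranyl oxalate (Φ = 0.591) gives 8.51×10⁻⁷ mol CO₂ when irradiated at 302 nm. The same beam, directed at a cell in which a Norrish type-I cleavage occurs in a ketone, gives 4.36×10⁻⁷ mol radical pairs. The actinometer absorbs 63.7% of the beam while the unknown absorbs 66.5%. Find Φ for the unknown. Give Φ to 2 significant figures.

Photons absorbed by the actinometer: 8.51×10⁻⁷ / 0.591 = 1.440×10⁻⁶ mol.
Incident flux: 1.440×10⁻⁶ / 0.637 = 2.261×10⁻⁶ einstein.
Absorbed by unknown: 0.665 × 2.261×10⁻⁶ = 1.504×10⁻⁶ mol.
Φ(unknown) = 4.36×10⁻⁷ / 1.504×10⁻⁶ = 0.29.

Φ = 0.29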